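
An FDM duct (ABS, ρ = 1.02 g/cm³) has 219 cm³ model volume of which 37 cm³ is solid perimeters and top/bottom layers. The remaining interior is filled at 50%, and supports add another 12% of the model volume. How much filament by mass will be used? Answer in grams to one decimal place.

Volume inside the shell: 219 − 37 → 182 cm³.
Infill deposited: 0.50 × 182 → 91 cm³.
Support = 0.12 × 219, so 26.28 cm³.
Total printed volume = 37 + 91 + 26.28, so 154.28 cm³.
Mass = 154.28 × 1.02 = 157.3656 g.

157.4 g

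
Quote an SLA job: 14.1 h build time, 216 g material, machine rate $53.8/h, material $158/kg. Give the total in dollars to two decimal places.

$792.71

Time charge = 53.8 × 14.1 = $758.58.
Feedstock cost = 158 × 216/1000, so $34.128.
Total = 758.58 + 34.128 = 792.708 ≈ $792.71.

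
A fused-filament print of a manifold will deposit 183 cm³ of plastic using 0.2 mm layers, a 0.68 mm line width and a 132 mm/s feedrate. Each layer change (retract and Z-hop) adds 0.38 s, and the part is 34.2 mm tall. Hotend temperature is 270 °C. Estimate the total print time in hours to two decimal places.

Line area: 0.2 × 0.68 → 0.136 mm².
Path length: 183000 mm³ / 0.136 mm² → 1345588.2 mm.
Time extruding = 1345588.2 / 132 = 10193.9 s.
Layers = ⌈34.2/0.2⌉ = 171.
Non-print overhead = 171 × 0.38 = 64.98 s.
Total = 10193.9 + 64.98 = 10258.88 s = 2.85 hours.

2.85 hours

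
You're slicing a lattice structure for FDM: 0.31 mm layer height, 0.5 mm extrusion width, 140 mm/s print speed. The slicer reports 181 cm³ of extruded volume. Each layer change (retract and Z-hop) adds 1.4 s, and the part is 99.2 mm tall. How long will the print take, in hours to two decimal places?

Extrusion cross-section = 0.31 × 0.5, so 0.155 mm².
Total extruded path = 181000/0.155 = 1167741.9 mm.
Time extruding: 1167741.9 / 140 → 8341 s.
Layers = ⌈99.2/0.31⌉ = 320.
Z-hop total = 320 × 1.4 = 448 s.
Altogether 8341 + 448 = 8789 s, i.e. 2.44 hours.

2.44 hours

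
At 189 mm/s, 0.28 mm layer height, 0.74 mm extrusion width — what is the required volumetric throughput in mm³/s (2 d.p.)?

39.16

Extrusion cross-section: 0.28 × 0.74 → 0.2072 mm².
Q = v·A = 189 × 0.2072 = 39.16 mm³/s.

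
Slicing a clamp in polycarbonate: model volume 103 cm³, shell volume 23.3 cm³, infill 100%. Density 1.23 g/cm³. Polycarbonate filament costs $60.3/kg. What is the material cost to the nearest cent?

Volume inside the shell = 103 − 23.3, so 79.7 cm³.
Deposited infill = 1.00 × 79.7 = 79.7 cm³.
Total printed volume: 23.3 + 79.7 → 103 cm³.
Mass = 103 × 1.23 = 126.69 g.
At $60.3/kg: 126.69/1000 × 60.3 = $7.64.

$7.64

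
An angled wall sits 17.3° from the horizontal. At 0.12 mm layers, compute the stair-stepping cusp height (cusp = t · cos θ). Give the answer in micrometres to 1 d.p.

114.6 μm

Cusp = layer height × cos(17.3°) = 0.12 × 0.9548 = 0.114576 mm = 114.6 μm.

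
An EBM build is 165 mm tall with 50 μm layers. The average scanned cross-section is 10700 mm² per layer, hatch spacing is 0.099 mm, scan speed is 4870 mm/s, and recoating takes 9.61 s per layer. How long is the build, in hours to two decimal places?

Number of layers: 165 / 0.05 → 3300 (rounded up).
Per-layer scan distance = 10700 / 0.099 = 108080.8 mm.
Per-layer scan time = 108080.8 / 4870, so 22.1932 s.
Time per layer = 22.1932 + 9.61, so 31.8032 s.
Total: 3300 × 31.8032 s = 104950.56 s → 29.15 hours.

29.15 hours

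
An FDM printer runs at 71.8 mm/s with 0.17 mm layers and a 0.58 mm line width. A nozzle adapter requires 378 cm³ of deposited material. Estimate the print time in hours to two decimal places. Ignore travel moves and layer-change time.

Line area = 0.17 × 0.58 = 0.0986 mm².
Toolpath length = 378 cm³ / 0.0986 mm² = 378000 / 0.0986 = 3833671.4 mm.
Time extruding = 3833671.4 / 71.8 = 53393.8 s.
Converting: 53393.8 s = 14.83 hours.

14.83 hours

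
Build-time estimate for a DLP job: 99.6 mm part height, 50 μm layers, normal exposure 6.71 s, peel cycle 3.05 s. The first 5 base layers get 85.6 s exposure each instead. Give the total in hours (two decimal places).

5.51 hours

Layers = ⌈99.6/0.05⌉ = 1992.
Burn-in layers: 5 × (85.6 + 3.05) → 443.25 s.
Normal layers: 1987 × (6.71 + 3.05) → 19393.12 s.
Sum: 443.25 + 19393.12 = 19836.37 s → 5.51 hours.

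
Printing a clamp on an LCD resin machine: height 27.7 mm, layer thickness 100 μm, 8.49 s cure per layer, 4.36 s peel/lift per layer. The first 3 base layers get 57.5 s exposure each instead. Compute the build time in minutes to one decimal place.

Layers = ⌈27.7/0.1⌉ = 277.
Burn-in layers = 3 × (57.5 + 4.36) = 185.58 s.
Regular layers: 274 × (8.49 + 4.36) → 3520.9 s.
Sum: 185.58 + 3520.9 = 3706.48 s → 61.8 minutes.

61.8 minutes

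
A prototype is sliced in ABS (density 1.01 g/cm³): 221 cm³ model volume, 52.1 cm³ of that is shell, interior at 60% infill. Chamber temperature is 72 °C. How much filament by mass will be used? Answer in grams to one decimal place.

155.0 g

Volume inside the shell: 221 − 52.1 → 168.9 cm³.
Infill volume = 0.60 × 168.9, so 101.34 cm³.
Total extruded = 52.1 + 101.34, so 153.44 cm³.
Mass: 153.44 × 1.01 → 154.9744 g.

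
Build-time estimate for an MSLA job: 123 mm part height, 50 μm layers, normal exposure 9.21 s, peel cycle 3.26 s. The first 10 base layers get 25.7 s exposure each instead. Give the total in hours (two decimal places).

8.57 hours

Number of layers: 123 / 0.05 → 2460 (rounded up).
Bottom layers: 10 × (25.7 + 3.26) → 289.6 s.
Regular layers = 2450 × (9.21 + 3.26), so 30551.5 s.
Total = 289.6 + 30551.5 = 30841.1 s = 8.57 hours.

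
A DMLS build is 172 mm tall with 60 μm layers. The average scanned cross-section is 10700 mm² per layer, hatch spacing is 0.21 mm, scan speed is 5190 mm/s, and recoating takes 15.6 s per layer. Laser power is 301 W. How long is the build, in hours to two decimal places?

Layers = ⌈172/0.06⌉ = 2867.
Per-layer scan distance = 10700 / 0.21 = 50952.4 mm.
Per-layer scan time = 50952.4 / 5190 = 9.8174 s.
Per-layer time = 9.8174 + 15.6 = 25.4174 s.
Build time = 2867 × 25.4174 = 72871.6858 s = 20.24 hours.

20.24 hours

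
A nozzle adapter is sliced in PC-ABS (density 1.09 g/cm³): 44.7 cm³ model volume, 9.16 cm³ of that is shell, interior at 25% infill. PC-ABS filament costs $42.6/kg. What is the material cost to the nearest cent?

Volume inside the shell = 44.7 − 9.16 = 35.54 cm³.
Deposited infill = 0.25 × 35.54 = 8.885 cm³.
Total printed volume = 9.16 + 8.885 = 18.045 cm³.
Mass = 18.045 × 1.09 = 19.66905 g.
Cost = 19.66905 g / 1000 × $42.6/kg = $0.84.

$0.84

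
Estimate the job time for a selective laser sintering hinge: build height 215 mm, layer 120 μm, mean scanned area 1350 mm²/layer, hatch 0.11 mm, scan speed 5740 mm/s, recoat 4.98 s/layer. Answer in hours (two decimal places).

Layer count = ceil(215 / 0.12) = 1792.
Scan path per layer = 1350 / 0.11 = 12272.7 mm.
Laser time per layer = 12272.7 / 5740, so 2.1381 s.
Time per layer = 2.1381 + 4.98 = 7.1181 s.
1792 layers × 7.1181 s/layer = 12755.6352 s, i.e. 3.54 hours.

3.54 hours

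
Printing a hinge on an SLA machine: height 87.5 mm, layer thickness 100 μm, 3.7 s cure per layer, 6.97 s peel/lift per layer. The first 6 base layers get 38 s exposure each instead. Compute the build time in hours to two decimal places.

Layers = ⌈87.5/0.1⌉ = 875.
Bottom layers = 6 × (38 + 6.97), so 269.82 s.
Regular layers: 869 × (3.7 + 6.97) → 9272.23 s.
Total = 269.82 + 9272.23 = 9542.05 s = 2.65 hours.

2.65 hours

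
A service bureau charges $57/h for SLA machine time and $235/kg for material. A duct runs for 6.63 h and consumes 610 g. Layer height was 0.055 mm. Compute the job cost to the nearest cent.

$521.26

Time charge: 57 × 6.63 → $377.91.
Material cost: 235 × 610/1000 → $143.35.
Job cost: 377.91 + 143.35 = $521.26.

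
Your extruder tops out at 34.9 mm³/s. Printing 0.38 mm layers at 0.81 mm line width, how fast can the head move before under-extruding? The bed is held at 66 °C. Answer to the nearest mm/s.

113 mm/s

Extrusion cross-section: 0.38 × 0.81 → 0.3078 mm².
Max speed = 34.9 / 0.3078 = 113.39 ≈ 113 mm/s.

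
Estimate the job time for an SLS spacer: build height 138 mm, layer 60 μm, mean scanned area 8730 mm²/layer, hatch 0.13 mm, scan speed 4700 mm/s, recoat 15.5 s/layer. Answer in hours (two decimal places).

19.03 hours

Layer count = ceil(138 / 0.06) = 2300.
Scan path per layer = 8730 / 0.13, so 67153.8 mm.
Per-layer scan time = 67153.8 / 4700 = 14.288 s.
Time per layer: 14.288 + 15.5 → 29.788 s.
Total: 2300 × 29.788 s = 68512.4 s → 19.03 hours.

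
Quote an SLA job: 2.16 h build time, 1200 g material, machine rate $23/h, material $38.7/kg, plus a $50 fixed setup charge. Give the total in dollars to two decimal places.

Machine cost: 23 × 2.16 → $49.68.
Material charge: 38.7 × 1200/1000 → $46.44.
Total = 49.68 + 46.44 + 50 = $146.12.

$146.12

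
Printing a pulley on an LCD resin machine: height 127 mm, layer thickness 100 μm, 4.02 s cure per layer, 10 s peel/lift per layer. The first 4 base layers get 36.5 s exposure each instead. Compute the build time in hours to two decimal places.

Layer count = ceil(127 / 0.1) = 1270.
Base layers = 4 × (36.5 + 10) = 186 s.
Remaining layers = 1266 × (4.02 + 10), so 17749.32 s.
Total = 186 + 17749.32 = 17935.32 s = 4.98 hours.

4.98 hours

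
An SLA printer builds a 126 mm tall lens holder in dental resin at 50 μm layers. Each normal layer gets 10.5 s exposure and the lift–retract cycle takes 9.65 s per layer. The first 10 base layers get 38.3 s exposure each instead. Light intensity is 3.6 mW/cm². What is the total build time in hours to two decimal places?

14.18 hours

Number of layers: 126 / 0.05 → 2520 (rounded up).
Bottom layers: 10 × (38.3 + 9.65) → 479.5 s.
Remaining layers = 2510 × (10.5 + 9.65) = 50576.5 s.
Sum: 479.5 + 50576.5 = 51056 s → 14.18 hours.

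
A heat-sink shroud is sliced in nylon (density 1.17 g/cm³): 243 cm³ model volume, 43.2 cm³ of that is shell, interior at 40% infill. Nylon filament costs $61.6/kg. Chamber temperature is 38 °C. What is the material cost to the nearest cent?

Volume inside the shell = 243 − 43.2 = 199.8 cm³.
Deposited infill = 0.40 × 199.8, so 79.92 cm³.
Deposited volume: 43.2 + 79.92 → 123.12 cm³.
Mass: 123.12 × 1.17 → 144.0504 g.
Cost = 144.0504 g / 1000 × $61.6/kg = $8.87.

$8.87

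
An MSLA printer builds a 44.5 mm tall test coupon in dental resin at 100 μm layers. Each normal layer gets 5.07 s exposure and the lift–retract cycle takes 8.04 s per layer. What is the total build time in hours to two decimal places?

1.62 hours

Layer count = ceil(44.5 / 0.1) = 445.
Per-layer time = 5.07 + 8.04, so 13.11 s.
Build time: 445 × 13.11 s = 5833.95 s, i.e. 1.62 hours.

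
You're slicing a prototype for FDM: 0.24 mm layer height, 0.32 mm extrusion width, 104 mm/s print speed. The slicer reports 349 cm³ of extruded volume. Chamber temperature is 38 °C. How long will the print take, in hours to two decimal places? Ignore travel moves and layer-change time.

12.14 hours

Line area = 0.24 × 0.32, so 0.0768 mm².
Toolpath length = 349 cm³ / 0.0768 mm² = 349000 / 0.0768 = 4544270.8 mm.
Print-move time = 4544270.8 / 104 = 43694.9 s.
43694.9 s = 12.14 hours.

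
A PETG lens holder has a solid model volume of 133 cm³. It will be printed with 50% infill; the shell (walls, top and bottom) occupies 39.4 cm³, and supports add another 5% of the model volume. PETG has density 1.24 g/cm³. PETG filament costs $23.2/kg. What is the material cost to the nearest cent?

Interior volume = 133 − 39.4, so 93.6 cm³.
Infill volume = 0.50 × 93.6 = 46.8 cm³.
Support = 0.05 × 133, so 6.65 cm³.
Total extruded = 39.4 + 46.8 + 6.65 = 92.85 cm³.
Mass = 92.85 × 1.24 = 115.134 g.
Cost = 115.134 g / 1000 × $23.2/kg = $2.67.

$2.67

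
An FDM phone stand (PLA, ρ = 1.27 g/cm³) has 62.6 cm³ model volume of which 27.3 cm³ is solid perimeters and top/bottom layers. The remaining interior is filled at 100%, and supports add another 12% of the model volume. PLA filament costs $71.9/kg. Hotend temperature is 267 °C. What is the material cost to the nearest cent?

Volume inside the shell = 62.6 − 27.3, so 35.3 cm³.
Deposited infill = 1.00 × 35.3 = 35.3 cm³.
Support = 0.12 × 62.6 = 7.512 cm³.
Total extruded = 27.3 + 35.3 + 7.512, so 70.112 cm³.
Mass: 70.112 × 1.27 → 89.04224 g.
At $71.9/kg: 89.04224/1000 × 71.9 = $6.40.

$6.40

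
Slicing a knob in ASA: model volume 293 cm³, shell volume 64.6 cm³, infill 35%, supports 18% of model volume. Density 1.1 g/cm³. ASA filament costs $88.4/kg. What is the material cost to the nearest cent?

Interior volume: 293 − 64.6 → 228.4 cm³.
Infill deposited: 0.35 × 228.4 → 79.94 cm³.
Support = 0.18 × 293 = 52.74 cm³.
Deposited volume = 64.6 + 79.94 + 52.74 = 197.28 cm³.
Mass: 197.28 × 1.1 → 217.008 g.
At $88.4/kg: 217.008/1000 × 88.4 = $19.18.

$19.18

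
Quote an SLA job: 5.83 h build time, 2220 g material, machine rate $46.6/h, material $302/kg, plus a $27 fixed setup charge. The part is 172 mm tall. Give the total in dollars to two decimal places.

Machine-time cost = 46.6 × 5.83 = $271.678.
Material charge: 302 × 2220/1000 → $670.44.
Total = 271.678 + 670.44 + 27 = 969.118 ≈ $969.12.

$969.12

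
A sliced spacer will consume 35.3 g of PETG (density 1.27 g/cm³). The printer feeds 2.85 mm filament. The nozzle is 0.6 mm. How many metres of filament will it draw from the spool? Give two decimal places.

4.36 m

Volume = 35.3 g / 1.27 g·cm⁻³ = 27.7953 cm³ = 27795.3 mm³.
A = π r² = π × 1.425² = 6.3794 mm².
L = V/A = 27795.3/6.3794 = 4357.04 mm → 4.36 m.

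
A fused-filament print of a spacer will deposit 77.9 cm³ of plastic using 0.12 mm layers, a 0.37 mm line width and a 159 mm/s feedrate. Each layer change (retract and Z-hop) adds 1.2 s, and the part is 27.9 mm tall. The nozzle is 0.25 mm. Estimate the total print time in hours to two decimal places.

3.14 hours

Line area = 0.12 × 0.37 = 0.0444 mm².
Toolpath length = 77.9 cm³ / 0.0444 mm² = 77900 / 0.0444 = 1754504.5 mm.
Time extruding = 1754504.5 / 159, so 11034.6 s.
Layer count = ceil(27.9 / 0.12) = 233.
Non-print overhead: 233 × 1.2 → 279.6 s.
Total = 11034.6 + 279.6 = 11314.2 s = 3.14 hours.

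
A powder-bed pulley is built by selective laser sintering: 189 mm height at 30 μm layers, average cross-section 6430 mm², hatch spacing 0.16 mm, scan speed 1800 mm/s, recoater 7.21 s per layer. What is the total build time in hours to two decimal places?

Number of layers: 189 / 0.03 → 6300 (rounded up).
Scan path per layer: 6430 / 0.16 → 40187.5 mm.
Scan time per layer: 40187.5 / 1800 → 22.3264 s.
Time per layer = 22.3264 + 7.21 = 29.5364 s.
Total: 6300 × 29.5364 s = 186079.32 s → 51.69 hours.

51.69 hours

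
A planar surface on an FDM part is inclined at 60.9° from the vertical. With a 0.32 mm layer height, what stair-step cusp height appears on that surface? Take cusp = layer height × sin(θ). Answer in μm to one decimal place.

h_c = t·sin θ = 0.32 × 0.8738 = 0.279616 mm (279.6 μm).

279.6 μm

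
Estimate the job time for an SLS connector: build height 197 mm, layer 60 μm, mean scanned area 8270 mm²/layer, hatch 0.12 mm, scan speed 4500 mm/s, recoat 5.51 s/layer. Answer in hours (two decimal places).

Number of layers: 197 / 0.06 → 3284 (rounded up).
Hatch length per layer: 8270 / 0.12 → 68916.7 mm.
Laser time per layer = 68916.7 / 4500 = 15.3148 s.
Per-layer time: 15.3148 + 5.51 → 20.8248 s.
Build time = 3284 × 20.8248 = 68388.6432 s = 19.00 hours.

19.00 hours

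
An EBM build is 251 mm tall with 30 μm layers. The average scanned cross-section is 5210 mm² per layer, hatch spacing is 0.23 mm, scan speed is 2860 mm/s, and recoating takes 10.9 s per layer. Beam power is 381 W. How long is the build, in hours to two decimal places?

Layer count = ceil(251 / 0.03) = 8367.
Scan path per layer: 5210 / 0.23 → 22652.2 mm.
Per-layer scan time: 22652.2 / 2860 → 7.9203 s.
Per-layer time = 7.9203 + 10.9 = 18.8203 s.
Total: 8367 × 18.8203 s = 157469.4501 s → 43.74 hours.

43.74 hours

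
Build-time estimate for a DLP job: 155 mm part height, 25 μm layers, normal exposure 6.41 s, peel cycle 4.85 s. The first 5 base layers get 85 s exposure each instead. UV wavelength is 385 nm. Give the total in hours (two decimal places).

19.50 hours

Number of layers: 155 / 0.025 → 6200 (rounded up).
Burn-in layers: 5 × (85 + 4.85) → 449.25 s.
Normal layers: 6195 × (6.41 + 4.85) → 69755.7 s.
Sum: 449.25 + 69755.7 = 70204.95 s → 19.50 hours.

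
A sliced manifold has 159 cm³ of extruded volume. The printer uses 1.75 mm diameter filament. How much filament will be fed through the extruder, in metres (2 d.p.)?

66.10 m

Filament cross-section = π × (1.75/2)² = 2.4053 mm².
L = 159000 mm³ / 2.4053 mm² = 66104.02 mm, i.e. 66.10 m.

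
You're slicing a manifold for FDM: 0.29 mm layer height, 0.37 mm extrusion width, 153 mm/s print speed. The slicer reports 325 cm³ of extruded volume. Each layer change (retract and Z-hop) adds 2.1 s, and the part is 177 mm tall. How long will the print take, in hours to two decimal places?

Line area = 0.29 × 0.37 = 0.1073 mm².
Total extruded path = 325000/0.1073 = 3028891 mm.
Time extruding: 3028891 / 153 → 19796.7 s.
Number of layers: 177 / 0.29 → 611 (rounded up).
Layer-change overhead: 611 × 2.1 → 1283.1 s.
Total = 19796.7 + 1283.1 = 21079.8 s = 5.86 hours.

5.86 hours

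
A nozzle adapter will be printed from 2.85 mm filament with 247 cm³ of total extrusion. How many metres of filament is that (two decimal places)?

Filament cross-section = π × (2.85/2)² = 6.3794 mm².
L = 247000 mm³ / 6.3794 mm² = 38718.37 mm, i.e. 38.72 m.

38.72 m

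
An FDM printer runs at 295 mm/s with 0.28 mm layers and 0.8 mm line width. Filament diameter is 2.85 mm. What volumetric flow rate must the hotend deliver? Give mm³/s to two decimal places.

66.08

A = 0.28 × 0.8, so 0.224 mm².
Q = v·A = 295 × 0.224 = 66.08 mm³/s.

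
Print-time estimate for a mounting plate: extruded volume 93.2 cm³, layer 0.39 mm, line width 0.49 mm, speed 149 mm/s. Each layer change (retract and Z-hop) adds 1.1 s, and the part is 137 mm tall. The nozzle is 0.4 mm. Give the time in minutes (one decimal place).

61.0 minutes

Line area: 0.39 × 0.49 → 0.1911 mm².
Path length: 93200 mm³ / 0.1911 mm² → 487702.8 mm.
Extrusion time = 487702.8 / 149 = 3273.2 s.
Number of layers: 137 / 0.39 → 352 (rounded up).
Non-print overhead = 352 × 1.1 = 387.2 s.
Altogether 3273.2 + 387.2 = 3660.4 s, i.e. 61.0 minutes.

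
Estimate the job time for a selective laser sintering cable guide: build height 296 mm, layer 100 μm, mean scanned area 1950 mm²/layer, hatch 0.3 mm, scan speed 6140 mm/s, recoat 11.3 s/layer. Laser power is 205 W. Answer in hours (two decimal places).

10.16 hours

Number of layers: 296 / 0.1 → 2960 (rounded up).
Per-layer scan distance = 1950 / 0.3, so 6500 mm.
Laser time per layer: 6500 / 6140 → 1.0586 s.
Per-layer time = 1.0586 + 11.3, so 12.3586 s.
Total: 2960 × 12.3586 s = 36581.456 s → 10.16 hours.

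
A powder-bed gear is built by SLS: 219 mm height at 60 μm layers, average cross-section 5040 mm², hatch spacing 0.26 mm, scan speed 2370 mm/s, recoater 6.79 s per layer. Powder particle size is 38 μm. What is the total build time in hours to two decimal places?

15.18 hours

Layer count = ceil(219 / 0.06) = 3650.
Hatch length per layer = 5040 / 0.26 = 19384.6 mm.
Per-layer scan time = 19384.6 / 2370, so 8.1792 s.
Time per layer = 8.1792 + 6.79 = 14.9692 s.
Build time = 3650 × 14.9692 = 54637.58 s = 15.18 hours.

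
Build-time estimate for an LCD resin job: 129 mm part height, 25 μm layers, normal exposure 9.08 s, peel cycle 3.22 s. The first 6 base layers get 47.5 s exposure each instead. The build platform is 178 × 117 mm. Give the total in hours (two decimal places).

Layer count = ceil(129 / 0.025) = 5160.
Bottom layers: 6 × (47.5 + 3.22) → 304.32 s.
Regular layers = 5154 × (9.08 + 3.22), so 63394.2 s.
Total = 304.32 + 63394.2 = 63698.52 s = 17.69 hours.

17.69 hours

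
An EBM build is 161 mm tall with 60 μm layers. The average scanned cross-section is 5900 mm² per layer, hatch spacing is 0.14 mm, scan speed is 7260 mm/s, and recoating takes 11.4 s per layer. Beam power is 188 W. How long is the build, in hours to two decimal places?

12.83 hours

Number of layers: 161 / 0.06 → 2684 (rounded up).
Per-layer scan distance = 5900 / 0.14, so 42142.9 mm.
Per-layer scan time: 42142.9 / 7260 → 5.8048 s.
Time per layer: 5.8048 + 11.4 → 17.2048 s.
2684 layers × 17.2048 s/layer = 46177.6832 s, i.e. 12.83 hours.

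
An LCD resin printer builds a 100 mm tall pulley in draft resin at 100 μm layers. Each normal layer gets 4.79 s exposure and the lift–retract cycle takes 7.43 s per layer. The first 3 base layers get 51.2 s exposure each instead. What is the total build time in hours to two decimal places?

3.43 hours

Layers = ⌈100/0.1⌉ = 1000.
Bottom layers = 3 × (51.2 + 7.43), so 175.89 s.
Remaining layers = 997 × (4.79 + 7.43) = 12183.34 s.
Sum: 175.89 + 12183.34 = 12359.23 s → 3.43 hours.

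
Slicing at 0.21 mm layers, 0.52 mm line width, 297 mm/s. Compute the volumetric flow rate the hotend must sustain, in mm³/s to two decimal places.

Bead cross-section: 0.21 × 0.52 → 0.1092 mm².
Q = v·A = 297 × 0.1092 = 32.43 mm³/s.

32.43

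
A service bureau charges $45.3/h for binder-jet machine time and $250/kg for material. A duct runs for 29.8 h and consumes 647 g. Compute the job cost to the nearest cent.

$1511.69

Time charge = 45.3 × 29.8 = $1349.94.
Material charge: 250 × 647/1000 → $161.75.
Job cost: 1349.94 + 161.75 = $1511.69.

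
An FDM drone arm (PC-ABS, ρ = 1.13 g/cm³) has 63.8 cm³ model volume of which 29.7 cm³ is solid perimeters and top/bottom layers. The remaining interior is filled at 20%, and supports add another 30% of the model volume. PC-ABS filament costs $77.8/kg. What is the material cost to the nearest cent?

$4.89

Infill region = 63.8 − 29.7 = 34.1 cm³.
Deposited infill = 0.20 × 34.1 = 6.82 cm³.
Support = 0.30 × 63.8 = 19.14 cm³.
Total printed volume = 29.7 + 6.82 + 19.14, so 55.66 cm³.
Mass = 55.66 × 1.13 = 62.8958 g.
Cost = 62.8958 g / 1000 × $77.8/kg = $4.89.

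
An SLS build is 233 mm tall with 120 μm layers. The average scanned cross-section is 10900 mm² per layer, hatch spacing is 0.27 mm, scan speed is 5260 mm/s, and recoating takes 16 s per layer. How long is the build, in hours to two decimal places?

12.77 hours

Layers = ⌈233/0.12⌉ = 1942.
Scan path per layer = 10900 / 0.27 = 40370.4 mm.
Scan time per layer = 40370.4 / 5260 = 7.675 s.
Time per layer: 7.675 + 16 → 23.675 s.
Total: 1942 × 23.675 s = 45976.85 s → 12.77 hours.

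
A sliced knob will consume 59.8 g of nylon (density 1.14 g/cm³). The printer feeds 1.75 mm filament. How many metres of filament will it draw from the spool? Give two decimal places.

21.81 m

Volume = 59.8 g / 1.14 g·cm⁻³ = 52.4561 cm³ = 52456.1 mm³.
A = π r² = π × 0.875² = 2.4053 mm².
L = V/A = 52456.1/2.4053 = 21808.55 mm → 21.81 m.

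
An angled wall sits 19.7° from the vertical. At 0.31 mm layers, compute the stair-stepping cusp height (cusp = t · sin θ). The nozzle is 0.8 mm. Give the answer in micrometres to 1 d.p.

104.5 μm

Cusp = layer height × sin(19.7°) = 0.31 × 0.3371 = 0.104501 mm = 104.5 μm.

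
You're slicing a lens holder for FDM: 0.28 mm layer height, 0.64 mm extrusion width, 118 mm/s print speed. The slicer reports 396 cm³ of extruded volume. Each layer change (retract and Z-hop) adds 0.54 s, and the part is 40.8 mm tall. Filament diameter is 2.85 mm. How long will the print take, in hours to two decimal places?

5.22 hours

Extrusion cross-section: 0.28 × 0.64 → 0.1792 mm².
Toolpath length = 396 cm³ / 0.1792 mm² = 396000 / 0.1792 = 2209821.4 mm.
Extrusion time = 2209821.4 / 118 = 18727.3 s.
Layer count = ceil(40.8 / 0.28) = 146.
Non-print overhead = 146 × 0.54 = 78.84 s.
Altogether 18727.3 + 78.84 = 18806.14 s, i.e. 5.22 hours.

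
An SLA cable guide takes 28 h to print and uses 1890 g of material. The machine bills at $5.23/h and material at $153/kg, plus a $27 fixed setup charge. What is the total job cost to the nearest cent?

$462.61

Machine-time cost: 5.23 × 28 → $146.44.
Material cost = 153 × 1890/1000 = $289.17.
Total = 146.44 + 289.17 + 27 = $462.61.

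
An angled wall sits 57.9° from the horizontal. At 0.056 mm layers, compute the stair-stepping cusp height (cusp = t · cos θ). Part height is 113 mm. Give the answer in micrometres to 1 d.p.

Cusp = layer height × cos(57.9°) = 0.056 × 0.5314 = 0.029758 mm = 29.8 μm.

29.8 μm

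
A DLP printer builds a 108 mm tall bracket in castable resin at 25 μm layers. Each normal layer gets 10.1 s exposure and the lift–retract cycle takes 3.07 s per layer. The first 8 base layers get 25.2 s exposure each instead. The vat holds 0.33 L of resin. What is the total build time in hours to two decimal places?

Number of layers: 108 / 0.025 → 4320 (rounded up).
Base layers = 8 × (25.2 + 3.07), so 226.16 s.
Normal layers: 4312 × (10.1 + 3.07) → 56789.04 s.
Total = 226.16 + 56789.04 = 57015.2 s = 15.84 hours.

15.84 hours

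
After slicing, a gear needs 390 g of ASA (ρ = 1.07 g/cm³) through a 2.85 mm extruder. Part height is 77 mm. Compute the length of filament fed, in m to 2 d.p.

Volume = 390 g / 1.07 g·cm⁻³ = 364.486 cm³ = 364486 mm³.
A = π r² = π × 1.425² = 6.3794 mm².
Length = 364486 / 6.3794 = 57134.84 mm = 57.13 m.

57.13 m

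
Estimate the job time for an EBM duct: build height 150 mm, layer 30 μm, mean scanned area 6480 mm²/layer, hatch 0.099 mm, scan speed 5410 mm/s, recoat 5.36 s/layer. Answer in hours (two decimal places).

Layer count = ceil(150 / 0.03) = 5000.
Hatch length per layer = 6480 / 0.099 = 65454.5 mm.
Per-layer scan time = 65454.5 / 5410, so 12.0988 s.
Per-layer time = 12.0988 + 5.36, so 17.4588 s.
Total: 5000 × 17.4588 s = 87294 s → 24.25 hours.

24.25 hours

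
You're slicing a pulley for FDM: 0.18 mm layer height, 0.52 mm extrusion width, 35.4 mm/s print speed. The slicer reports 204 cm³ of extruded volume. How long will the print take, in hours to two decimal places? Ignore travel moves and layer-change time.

Bead cross-section = 0.18 × 0.52 = 0.0936 mm².
Path length: 204000 mm³ / 0.0936 mm² → 2179487.2 mm.
Print-move time: 2179487.2 / 35.4 → 61567.4 s.
In the requested units: 61567.4 s = 17.10 hours.

17.10 hours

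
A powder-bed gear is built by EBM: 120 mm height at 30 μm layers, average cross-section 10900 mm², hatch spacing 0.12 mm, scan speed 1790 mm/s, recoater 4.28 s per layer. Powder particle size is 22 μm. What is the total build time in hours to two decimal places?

Number of layers: 120 / 0.03 → 4000 (rounded up).
Per-layer scan distance: 10900 / 0.12 → 90833.3 mm.
Per-layer scan time = 90833.3 / 1790, so 50.7449 s.
Layer cycle = 50.7449 + 4.28 = 55.0249 s.
4000 layers × 55.0249 s/layer = 220099.6 s, i.e. 61.14 hours.

61.14 hours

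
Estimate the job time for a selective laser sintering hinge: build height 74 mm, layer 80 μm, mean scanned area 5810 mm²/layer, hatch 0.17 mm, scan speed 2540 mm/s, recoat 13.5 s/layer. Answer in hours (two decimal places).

Layers = ⌈74/0.08⌉ = 925.
Per-layer scan distance = 5810 / 0.17, so 34176.5 mm.
Scan time per layer = 34176.5 / 2540, so 13.4553 s.
Layer cycle = 13.4553 + 13.5 = 26.9553 s.
Build time = 925 × 26.9553 = 24933.6525 s = 6.93 hours.

6.93 hours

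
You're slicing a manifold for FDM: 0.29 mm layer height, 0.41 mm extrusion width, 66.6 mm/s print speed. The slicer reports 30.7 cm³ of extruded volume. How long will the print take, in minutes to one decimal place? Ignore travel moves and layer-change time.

Line area = 0.29 × 0.41 = 0.1189 mm².
Path length: 30700 mm³ / 0.1189 mm² → 258200.2 mm.
Time extruding = 258200.2 / 66.6 = 3876.9 s.
Converting: 3876.9 s = 64.6 minutes.

64.6 minutes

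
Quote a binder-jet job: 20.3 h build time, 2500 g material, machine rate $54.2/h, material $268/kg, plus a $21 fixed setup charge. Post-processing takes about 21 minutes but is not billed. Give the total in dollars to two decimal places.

Machine cost: 54.2 × 20.3 → $1100.26.
Material cost = 268 × 2500/1000, so $670.00.
Adding setup: 1100.26 + 670.00 + 21 → $1791.26.

$1791.26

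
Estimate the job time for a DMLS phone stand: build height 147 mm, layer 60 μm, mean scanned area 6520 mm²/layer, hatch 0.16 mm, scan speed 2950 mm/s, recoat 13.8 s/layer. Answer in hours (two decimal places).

18.79 hours

Layers = ⌈147/0.06⌉ = 2450.
Per-layer scan distance: 6520 / 0.16 → 40750 mm.
Scan time per layer = 40750 / 2950 = 13.8136 s.
Layer cycle = 13.8136 + 13.8, so 27.6136 s.
2450 layers × 27.6136 s/layer = 67653.32 s, i.e. 18.79 hours.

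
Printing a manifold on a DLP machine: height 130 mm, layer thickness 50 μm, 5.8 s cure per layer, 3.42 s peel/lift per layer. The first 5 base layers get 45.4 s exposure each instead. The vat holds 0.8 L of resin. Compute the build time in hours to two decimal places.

6.71 hours

Layer count = ceil(130 / 0.05) = 2600.
Bottom layers = 5 × (45.4 + 3.42) = 244.1 s.
Remaining layers: 2595 × (5.8 + 3.42) → 23925.9 s.
Sum: 244.1 + 23925.9 = 24170 s → 6.71 hours.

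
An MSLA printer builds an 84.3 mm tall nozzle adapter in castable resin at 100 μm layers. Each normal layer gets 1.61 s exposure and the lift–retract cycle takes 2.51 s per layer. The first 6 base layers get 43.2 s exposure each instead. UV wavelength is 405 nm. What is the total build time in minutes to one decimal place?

62.0 minutes

Layer count = ceil(84.3 / 0.1) = 843.
Base layers: 6 × (43.2 + 2.51) → 274.26 s.
Regular layers = 837 × (1.61 + 2.51) = 3448.44 s.
Sum: 274.26 + 3448.44 = 3722.7 s → 62.0 minutes.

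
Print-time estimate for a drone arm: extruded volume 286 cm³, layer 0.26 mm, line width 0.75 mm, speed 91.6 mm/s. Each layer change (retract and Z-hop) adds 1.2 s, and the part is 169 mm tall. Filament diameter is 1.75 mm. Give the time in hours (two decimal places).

Bead cross-section: 0.26 × 0.75 → 0.195 mm².
Toolpath length = 286 cm³ / 0.195 mm² = 286000 / 0.195 = 1466666.7 mm.
Print-move time: 1466666.7 / 91.6 → 16011.6 s.
Layers = ⌈169/0.26⌉ = 650.
Non-print overhead = 650 × 1.2 = 780 s.
Total = 16011.6 + 780 = 16791.6 s = 4.66 hours.

4.66 hours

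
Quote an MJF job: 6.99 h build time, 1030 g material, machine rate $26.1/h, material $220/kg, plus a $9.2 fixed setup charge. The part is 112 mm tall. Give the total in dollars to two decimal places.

$418.24

Time charge: 26.1 × 6.99 → $182.439.
Feedstock cost: 220 × 1030/1000 → $226.60.
Adding setup: 182.439 + 226.60 + 9.2 → 418.239 ≈ $418.24.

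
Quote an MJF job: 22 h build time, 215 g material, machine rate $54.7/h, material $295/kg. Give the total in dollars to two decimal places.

Machine cost: 54.7 × 22 → $1203.40.
Material cost = 295 × 215/1000, so $63.425.
Job cost: 1203.40 + 63.425 = 1266.825 ≈ $1266.83.

$1266.83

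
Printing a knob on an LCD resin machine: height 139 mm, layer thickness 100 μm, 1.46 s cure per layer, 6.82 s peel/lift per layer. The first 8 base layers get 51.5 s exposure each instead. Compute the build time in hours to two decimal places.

3.31 hours

Layers = ⌈139/0.1⌉ = 1390.
Bottom layers = 8 × (51.5 + 6.82), so 466.56 s.
Regular layers = 1382 × (1.46 + 6.82), so 11442.96 s.
Sum: 466.56 + 11442.96 = 11909.52 s → 3.31 hours.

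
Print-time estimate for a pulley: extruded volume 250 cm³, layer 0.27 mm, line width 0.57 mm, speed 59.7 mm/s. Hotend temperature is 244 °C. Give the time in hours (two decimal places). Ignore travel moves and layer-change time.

7.56 hours

Bead cross-section = 0.27 × 0.57 = 0.1539 mm².
Toolpath length = 250 cm³ / 0.1539 mm² = 250000 / 0.1539 = 1624431.4 mm.
Print-move time: 1624431.4 / 59.7 → 27209.9 s.
That's 27209.9 s → 7.56 hours.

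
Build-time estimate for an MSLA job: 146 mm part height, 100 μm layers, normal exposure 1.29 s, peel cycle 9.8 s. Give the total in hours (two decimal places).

4.50 hours

Number of layers: 146 / 0.1 → 1460 (rounded up).
Per-layer time: 1.29 + 9.8 → 11.09 s.
Build time: 1460 × 11.09 s = 16191.4 s, i.e. 4.50 hours.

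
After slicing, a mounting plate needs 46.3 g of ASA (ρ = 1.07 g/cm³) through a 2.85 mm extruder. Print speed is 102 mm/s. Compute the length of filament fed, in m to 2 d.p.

Extruded volume: 46.3/1.07 = 43.271 cm³ (43271 mm³).
A = π r² = π × 1.425² = 6.3794 mm².
L = V/A = 43271/6.3794 = 6782.93 mm → 6.78 m.

6.78 m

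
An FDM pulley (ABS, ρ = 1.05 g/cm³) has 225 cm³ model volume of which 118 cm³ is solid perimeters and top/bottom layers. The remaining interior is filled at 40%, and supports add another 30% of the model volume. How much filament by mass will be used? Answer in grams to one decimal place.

Volume inside the shell = 225 − 118, so 107 cm³.
Infill deposited: 0.40 × 107 → 42.8 cm³.
Support = 0.30 × 225, so 67.5 cm³.
Deposited volume = 118 + 42.8 + 67.5, so 228.3 cm³.
Mass = 228.3 × 1.05, so 239.715 g.

239.7 g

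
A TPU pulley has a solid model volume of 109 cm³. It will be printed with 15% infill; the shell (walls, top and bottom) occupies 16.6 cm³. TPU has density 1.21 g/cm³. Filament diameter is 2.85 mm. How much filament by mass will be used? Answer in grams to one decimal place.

36.9 g

Volume inside the shell = 109 − 16.6, so 92.4 cm³.
Infill deposited = 0.15 × 92.4 = 13.86 cm³.
Deposited volume = 16.6 + 13.86 = 30.46 cm³.
Mass = 30.46 × 1.21, so 36.8566 g.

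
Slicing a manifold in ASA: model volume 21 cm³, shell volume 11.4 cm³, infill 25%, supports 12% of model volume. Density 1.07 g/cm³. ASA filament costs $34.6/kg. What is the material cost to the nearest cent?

Infill region = 21 − 11.4, so 9.6 cm³.
Infill volume = 0.25 × 9.6 = 2.4 cm³.
Support = 0.12 × 21 = 2.52 cm³.
Total printed volume = 11.4 + 2.4 + 2.52 = 16.32 cm³.
Mass = 16.32 × 1.07 = 17.4624 g.
At $34.6/kg: 17.4624/1000 × 34.6 = $0.60.

$0.60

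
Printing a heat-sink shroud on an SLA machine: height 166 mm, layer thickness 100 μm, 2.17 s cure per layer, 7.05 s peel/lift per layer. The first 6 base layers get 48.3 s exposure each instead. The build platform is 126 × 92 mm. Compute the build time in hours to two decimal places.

Number of layers: 166 / 0.1 → 1660 (rounded up).
Base layers: 6 × (48.3 + 7.05) → 332.1 s.
Remaining layers = 1654 × (2.17 + 7.05), so 15249.88 s.
Sum: 332.1 + 15249.88 = 15581.98 s → 4.33 hours.

4.33 hours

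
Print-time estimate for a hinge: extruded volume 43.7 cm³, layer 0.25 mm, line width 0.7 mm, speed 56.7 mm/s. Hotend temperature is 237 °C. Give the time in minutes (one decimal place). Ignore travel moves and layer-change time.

Bead cross-section = 0.25 × 0.7 = 0.175 mm².
Total extruded path = 43700/0.175 = 249714.3 mm.
Extrusion time = 249714.3 / 56.7 = 4404.1 s.
That's 4404.1 s → 73.4 minutes.

73.4 minutes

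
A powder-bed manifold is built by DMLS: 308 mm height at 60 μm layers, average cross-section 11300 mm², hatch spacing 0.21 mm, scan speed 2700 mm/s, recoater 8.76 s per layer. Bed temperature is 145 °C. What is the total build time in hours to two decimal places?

40.91 hours

Layer count = ceil(308 / 0.06) = 5134.
Per-layer scan distance = 11300 / 0.21 = 53809.5 mm.
Laser time per layer: 53809.5 / 2700 → 19.9294 s.
Layer cycle = 19.9294 + 8.76 = 28.6894 s.
Build time = 5134 × 28.6894 = 147291.3796 s = 40.91 hours.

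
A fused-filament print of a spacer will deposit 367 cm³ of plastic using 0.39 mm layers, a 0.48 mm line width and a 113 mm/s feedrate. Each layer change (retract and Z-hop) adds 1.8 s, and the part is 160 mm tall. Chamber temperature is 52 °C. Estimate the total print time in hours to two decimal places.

5.02 hours

Line area = 0.39 × 0.48, so 0.1872 mm².
Path length: 367000 mm³ / 0.1872 mm² → 1960470.1 mm.
Print-move time = 1960470.1 / 113 = 17349.3 s.
Layers = ⌈160/0.39⌉ = 411.
Non-print overhead = 411 × 1.8 = 739.8 s.
Altogether 17349.3 + 739.8 = 18089.1 s, i.e. 5.02 hours.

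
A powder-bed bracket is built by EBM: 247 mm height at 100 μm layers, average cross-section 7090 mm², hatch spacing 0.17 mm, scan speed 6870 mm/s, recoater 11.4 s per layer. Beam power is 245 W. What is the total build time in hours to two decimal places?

Layer count = ceil(247 / 0.1) = 2470.
Per-layer scan distance = 7090 / 0.17 = 41705.9 mm.
Scan time per layer = 41705.9 / 6870, so 6.0707 s.
Time per layer: 6.0707 + 11.4 → 17.4707 s.
Build time = 2470 × 17.4707 = 43152.629 s = 11.99 hours.

11.99 hours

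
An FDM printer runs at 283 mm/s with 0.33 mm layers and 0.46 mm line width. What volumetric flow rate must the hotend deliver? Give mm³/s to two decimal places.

A = 0.33 × 0.46, so 0.1518 mm².
Volumetric flow = 283 × 0.1518 = 42.96 mm³/s.

42.96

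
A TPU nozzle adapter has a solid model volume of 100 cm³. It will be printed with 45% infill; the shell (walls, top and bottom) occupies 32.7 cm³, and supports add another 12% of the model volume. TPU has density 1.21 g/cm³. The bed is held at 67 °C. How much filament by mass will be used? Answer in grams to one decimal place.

Interior volume = 100 − 32.7, so 67.3 cm³.
Infill deposited: 0.45 × 67.3 → 30.285 cm³.
Support = 0.12 × 100, so 12 cm³.
Deposited volume: 32.7 + 30.285 + 12 → 74.985 cm³.
Mass = 74.985 × 1.21, so 90.73185 g.

90.7 g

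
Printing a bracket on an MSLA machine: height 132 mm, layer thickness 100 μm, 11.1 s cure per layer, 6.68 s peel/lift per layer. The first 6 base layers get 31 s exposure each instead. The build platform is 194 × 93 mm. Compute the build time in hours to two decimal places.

Number of layers: 132 / 0.1 → 1320 (rounded up).
Bottom layers: 6 × (31 + 6.68) → 226.08 s.
Regular layers: 1314 × (11.1 + 6.68) → 23362.92 s.
Total = 226.08 + 23362.92 = 23589 s = 6.55 hours.

6.55 hours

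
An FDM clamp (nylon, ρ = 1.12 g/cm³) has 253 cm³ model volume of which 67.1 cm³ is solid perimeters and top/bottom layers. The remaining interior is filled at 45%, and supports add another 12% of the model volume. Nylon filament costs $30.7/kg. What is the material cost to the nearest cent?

Infill region = 253 − 67.1, so 185.9 cm³.
Infill deposited: 0.45 × 185.9 → 83.655 cm³.
Support: 0.12 × 253 → 30.36 cm³.
Total extruded = 67.1 + 83.655 + 30.36, so 181.115 cm³.
Mass = 181.115 × 1.12, so 202.8488 g.
Cost = 202.8488 g / 1000 × $30.7/kg = $6.23.

$6.23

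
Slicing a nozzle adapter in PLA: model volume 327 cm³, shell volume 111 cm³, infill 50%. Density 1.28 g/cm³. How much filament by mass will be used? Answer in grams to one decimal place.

280.3 g

Infill region = 327 − 111, so 216 cm³.
Deposited infill = 0.50 × 216 = 108 cm³.
Deposited volume = 111 + 108, so 219 cm³.
Mass: 219 × 1.28 → 280.32 g.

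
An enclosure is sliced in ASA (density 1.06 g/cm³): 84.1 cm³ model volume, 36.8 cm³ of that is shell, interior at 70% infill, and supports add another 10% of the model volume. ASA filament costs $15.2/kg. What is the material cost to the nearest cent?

$1.26

Interior volume = 84.1 − 36.8 = 47.3 cm³.
Infill deposited = 0.70 × 47.3, so 33.11 cm³.
Support = 0.10 × 84.1, so 8.41 cm³.
Total printed volume = 36.8 + 33.11 + 8.41 = 78.32 cm³.
Mass = 78.32 × 1.06 = 83.0192 g.
At $15.2/kg: 83.0192/1000 × 15.2 = $1.26.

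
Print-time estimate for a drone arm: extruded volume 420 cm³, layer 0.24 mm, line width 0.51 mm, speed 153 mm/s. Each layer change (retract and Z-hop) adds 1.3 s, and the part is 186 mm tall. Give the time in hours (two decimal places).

Line area: 0.24 × 0.51 → 0.1224 mm².
Toolpath length = 420 cm³ / 0.1224 mm² = 420000 / 0.1224 = 3431372.5 mm.
Print-move time = 3431372.5 / 153 = 22427.3 s.
Layers = ⌈186/0.24⌉ = 775.
Non-print overhead = 775 × 1.3, so 1007.5 s.
Total = 22427.3 + 1007.5 = 23434.8 s = 6.51 hours.

6.51 hours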